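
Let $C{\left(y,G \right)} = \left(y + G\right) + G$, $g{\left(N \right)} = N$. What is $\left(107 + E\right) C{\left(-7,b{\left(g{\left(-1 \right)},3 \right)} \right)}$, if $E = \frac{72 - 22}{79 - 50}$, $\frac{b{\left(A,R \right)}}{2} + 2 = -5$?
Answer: $- \frac{110355}{29} \approx -3805.3$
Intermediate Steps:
$b{\left(A,R \right)} = -14$ ($b{\left(A,R \right)} = -4 + 2 \left(-5\right) = -4 - 10 = -14$)
$E = \frac{50}{29} \approx 1.7241$
$C{\left(y,G \right)} = y + 2 G$ ($C{\left(y,G \right)} = \left(G + y\right) + G = y + 2 G$)
$\left(107 + E\right) C{\left(-7,b{\left(g{\left(-1 \right)},3 \right)} \right)} = \left(107 + \frac{50}{29}\right) \left(-7 + 2 \left(-14\right)\right) = \frac{3153 \left(-7 - 28\right)}{29} = \frac{3153}{29} \left(-35\right) = - \frac{110355}{29}$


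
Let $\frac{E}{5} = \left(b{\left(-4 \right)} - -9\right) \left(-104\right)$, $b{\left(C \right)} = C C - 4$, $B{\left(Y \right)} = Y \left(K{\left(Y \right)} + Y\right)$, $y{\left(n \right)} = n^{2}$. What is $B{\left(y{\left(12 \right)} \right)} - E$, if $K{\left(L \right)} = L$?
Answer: $52392$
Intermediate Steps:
$B{\left(Y \right)} = 2 Y^{2}$ ($B{\left(Y \right)} = Y \left(Y + Y\right) = Y 2 Y = 2 Y^{2}$)
$b{\left(C \right)} = -4 + C^{2}$ ($b{\left(C \right)} = C^{2} - 4 = -4 + C^{2}$)
$E = -10920$ ($E = 5 \left(\left(-4 + \left(-4\right)^{2}\right) - -9\right) \left(-104\right) = 5 \left(\left(-4 + 16\right) + 9\right) \left(-104\right) = 5 \left(12 + 9\right) \left(-104\right) = 5 \cdot 21 \left(-104\right) = 5 \left(-2184\right) = -10920$)
$B{\left(y{\left(12 \right)} \right)} - E = 2 \left(12^{2}\right)^{2} - -10920 = 2 \cdot 144^{2} + 10920 = 2 \cdot 20736 + 10920 = 41472 + 10920 = 52392$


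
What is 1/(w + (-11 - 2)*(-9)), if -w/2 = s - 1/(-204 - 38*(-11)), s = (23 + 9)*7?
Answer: -107/35416 ≈ -0.0030212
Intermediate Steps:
s = 224 (s = 32*7 = 224)
w = -47935/107 (w = -2*(224 - 1/(-204 - 38*(-11))) = -2*(224 - 1/(-204 + 418)) = -2*(224 - 1/214) = -2*47935/214 = -47935/107 ≈ -447.99)
1/(w + (-11 - 2)*(-9)) = 1/(-47935/107 + (-11 - 2)*(-9)) = 1/(-47935/107 - 13*(-9)) = 1/(-47935/107 + 117) = 1/(-35416/107) = -107/35416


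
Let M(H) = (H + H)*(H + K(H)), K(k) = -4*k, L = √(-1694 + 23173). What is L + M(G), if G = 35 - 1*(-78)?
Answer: -76614 + √21479 ≈ -76468.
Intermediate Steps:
G = 113 (G = 35 + 78 = 113)
L = √21479 ≈ 146.56
M(H) = -6*H² (M(H) = (H + H)*(H - 4*H) = (2*H)*(-3*H) = -6*H²)
L + M(G) = √21479 - 6*113² = √21479 - 6*12769 = √21479 - 76614 = -76614 + √21479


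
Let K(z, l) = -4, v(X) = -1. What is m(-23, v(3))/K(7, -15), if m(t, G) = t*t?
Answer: -529/4 ≈ -132.25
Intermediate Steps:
m(t, G) = t²
m(-23, v(3))/K(7, -15) = (-23)²/(-4) = 529*(-¼) = -529/4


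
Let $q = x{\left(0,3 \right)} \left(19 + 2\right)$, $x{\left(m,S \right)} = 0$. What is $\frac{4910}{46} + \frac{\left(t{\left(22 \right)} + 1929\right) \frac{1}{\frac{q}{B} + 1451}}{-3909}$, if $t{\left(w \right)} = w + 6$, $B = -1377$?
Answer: $\frac{13924614334}{130455057} \approx 106.74$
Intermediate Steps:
$q = 0$ ($q = 0 \left(19 + 2\right) = 0 \cdot 21 = 0$)
$t{\left(w \right)} = 6 + w$
$\frac{4910}{46} + \frac{\left(t{\left(22 \right)} + 1929\right) \frac{1}{\frac{q}{B} + 1451}}{-3909} = \frac{4910}{46} + \frac{\left(\left(6 + 22\right) + 1929\right) \frac{1}{\frac{0}{-1377} + 1451}}{-3909} = 4910 \cdot \frac{1}{46} + \frac{28 + 1929}{0 \left(- \frac{1}{1377}\right) + 1451} \left(- \frac{1}{3909}\right) = \frac{2455}{23} + \frac{1957}{0 + 1451} \left(- \frac{1}{3909}\right) = \frac{2455}{23} + \frac{1957}{1451} \left(- \frac{1}{3909}\right) = \frac{2455}{23} - \frac{1957}{5671959} = \frac{13924614334}{130455057}$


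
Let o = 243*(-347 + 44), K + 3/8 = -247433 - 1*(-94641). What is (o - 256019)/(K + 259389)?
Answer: -2637184/852773 ≈ -3.0925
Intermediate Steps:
K = -1222339/8 (K = -3/8 + (-247433 - 1*(-94641)) = -3/8 + (-247433 + 94641) = -3/8 - 152792 = -1222339/8 ≈ -1.5279e+5)
o = -73629 (o = 243*(-303) = -73629)
(o - 256019)/(K + 259389) = (-73629 - 256019)/(-1222339/8 + 259389) = -329648/852773/8 = -329648*8/852773 = -2637184/852773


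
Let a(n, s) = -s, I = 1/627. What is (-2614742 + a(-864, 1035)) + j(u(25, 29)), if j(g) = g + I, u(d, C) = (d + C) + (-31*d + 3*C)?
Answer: -1640489696/627 ≈ -2.6164e+6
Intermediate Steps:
u(d, C) = -30*d + 4*C (u(d, C) = (C + d) + (-31*d + 3*C) = -30*d + 4*C)
I = 1/627 ≈ 0.0015949
j(g) = 1/627 + g (j(g) = g + 1/627 = 1/627 + g)
(-2614742 + a(-864, 1035)) + j(u(25, 29)) = (-2614742 - 1*1035) + (1/627 + (-30*25 + 4*29)) = (-2614742 - 1035) + (1/627 + (-750 + 116)) = -2615777 + (1/627 - 634) = -2615777 - 397517/627 = -1640489696/627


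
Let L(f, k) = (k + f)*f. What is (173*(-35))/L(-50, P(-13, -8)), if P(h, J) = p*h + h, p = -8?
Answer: 1211/410 ≈ 2.9537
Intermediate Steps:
P(h, J) = -7*h (P(h, J) = -8*h + h = -7*h)
L(f, k) = f*(f + k) (L(f, k) = (f + k)*f = f*(f + k))
(173*(-35))/L(-50, P(-13, -8)) = (173*(-35))/((-50*(-50 - 7*(-13)))) = -6055*(-1/(50*(-50 + 91))) = -6055/((-50*41)) = -6055/(-2050) = -6055*(-1/2050) = 1211/410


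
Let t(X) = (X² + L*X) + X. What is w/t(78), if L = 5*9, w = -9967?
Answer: -9967/9672 ≈ -1.0305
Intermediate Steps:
L = 45
t(X) = X² + 46*X (t(X) = (X² + 45*X) + X = X² + 46*X)
w/t(78) = -9967*1/(78*(46 + 78)) = -9967/(78*124) = -9967/9672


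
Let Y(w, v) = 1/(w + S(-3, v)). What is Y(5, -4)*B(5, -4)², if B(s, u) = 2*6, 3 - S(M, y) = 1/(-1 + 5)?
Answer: 576/31 ≈ 18.581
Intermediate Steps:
S(M, y) = 11/4 (S(M, y) = 3 - 1/(-1 + 5) = 3 - 1/4 = 3 - 1*¼ = 3 - ¼ = 11/4)
B(s, u) = 12
Y(w, v) = 1/(11/4 + w) (Y(w, v) = 1/(w + 11/4) = 1/(11/4 + w))
Y(5, -4)*B(5, -4)² = (4/(11 + 4*5))*12² = (4/(11 + 20))*144 = (4/31)*144 = 576/31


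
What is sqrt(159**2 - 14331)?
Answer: 5*sqrt(438) ≈ 104.64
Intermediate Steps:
sqrt(159**2 - 14331) = sqrt(25281 - 14331) = sqrt(10950) = 5*sqrt(438)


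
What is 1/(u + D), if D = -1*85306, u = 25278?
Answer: -1/60028 ≈ -1.6659e-5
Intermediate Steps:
D = -85306
1/(u + D) = 1/(25278 - 85306) = 1/(-60028) = -1/60028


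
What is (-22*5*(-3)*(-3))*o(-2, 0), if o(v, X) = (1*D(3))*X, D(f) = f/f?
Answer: 0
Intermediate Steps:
D(f) = 1
o(v, X) = X (o(v, X) = (1*1)*X = 1*X = X)
(-22*5*(-3)*(-3))*o(-2, 0) = -22*5*(-3)*(-3)*0 = -(-330)*(-3)*0 = -22*45*0 = -990*0 = 0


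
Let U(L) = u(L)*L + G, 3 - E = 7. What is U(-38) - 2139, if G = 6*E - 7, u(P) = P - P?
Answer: -2170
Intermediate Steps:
E = -4 (E = 3 - 1*7 = 3 - 7 = -4)
u(P) = 0
G = -31 (G = 6*(-4) - 7 = -24 - 7 = -31)
U(L) = -31 (U(L) = 0*L - 31 = 0 - 31 = -31)
U(-38) - 2139 = -31 - 2139 = -2170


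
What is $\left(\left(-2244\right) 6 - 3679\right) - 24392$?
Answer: $-41535$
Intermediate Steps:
$\left(\left(-2244\right) 6 - 3679\right) - 24392 = \left(-13464 - 3679\right) - 24392 = -17143 - 24392 = -41535$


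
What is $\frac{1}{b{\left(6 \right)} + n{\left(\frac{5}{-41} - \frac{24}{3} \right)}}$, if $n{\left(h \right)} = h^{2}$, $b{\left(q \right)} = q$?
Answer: $\frac{1681}{120975} \approx 0.013895$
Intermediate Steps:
$\frac{1}{b{\left(6 \right)} + n{\left(\frac{5}{-41} - \frac{24}{3} \right)}} = \frac{1}{6 + \left(\frac{5}{-41} - \frac{24}{3}\right)^{2}} = \frac{1}{6 + \left(5 \left(- \frac{1}{41}\right) - 8\right)^{2}} = \frac{1}{6 + \left(- \frac{5}{41} - 8\right)^{2}} = \frac{1}{6 + \left(- \frac{333}{41}\right)^{2}} = \frac{1}{6 + \frac{110889}{1681}} = \frac{1}{\frac{120975}{1681}} = \frac{1681}{120975}$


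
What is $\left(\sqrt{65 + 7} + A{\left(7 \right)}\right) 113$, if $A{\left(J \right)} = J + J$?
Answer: $1582 + 678 \sqrt{2} \approx 2540.8$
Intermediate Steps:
$A{\left(J \right)} = 2 J$
$\left(\sqrt{65 + 7} + A{\left(7 \right)}\right) 113 = \left(\sqrt{65 + 7} + 2 \cdot 7\right) 113 = \left(\sqrt{72} + 14\right) 113 = \left(6 \sqrt{2} + 14\right) 113 = \left(14 + 6 \sqrt{2}\right) 113 = 1582 + 678 \sqrt{2}$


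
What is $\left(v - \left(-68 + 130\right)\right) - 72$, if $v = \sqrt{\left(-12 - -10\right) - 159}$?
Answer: $-134 + i \sqrt{161} \approx -134.0 + 12.689 i$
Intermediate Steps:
$v = i \sqrt{161}$ ($v = \sqrt{\left(-12 + 10\right) - 159} = \sqrt{-2 - 159} = \sqrt{-161} = i \sqrt{161} \approx 12.689 i$)
$\left(v - \left(-68 + 130\right)\right) - 72 = \left(i \sqrt{161} - \left(-68 + 130\right)\right) - 72 = \left(i \sqrt{161} - 62\right) - 72 = \left(-62 + i \sqrt{161}\right) - 72 = -134 + i \sqrt{161}$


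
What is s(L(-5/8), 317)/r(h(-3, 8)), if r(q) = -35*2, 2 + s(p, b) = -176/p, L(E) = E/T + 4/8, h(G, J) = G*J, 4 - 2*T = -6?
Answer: 101/15 ≈ 6.7333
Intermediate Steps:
T = 5 (T = 2 - ½*(-6) = 2 + 3 = 5)
L(E) = ½ + E/5 (L(E) = E/5 + 4/8 = E*(⅕) + 4*(⅛) = E/5 + ½ = ½ + E/5)
s(p, b) = -2 - 176/p
r(q) = -70
s(L(-5/8), 317)/r(h(-3, 8)) = (-2 - 176/(½ + (-5/8)/5))/(-70) = (-2 - 176/(½ + (-5*⅛)/5))*(-1/70) = (-2 - 176/(½ + (⅕)*(-5/8)))*(-1/70) = (-2 - 176/(½ - ⅛))*(-1/70) = (-2 - 176/3/8)*(-1/70) = (-2 - 176*8/3)*(-1/70) = (-2 - 1408/3)*(-1/70) = -1414/3*(-1/70) = 101/15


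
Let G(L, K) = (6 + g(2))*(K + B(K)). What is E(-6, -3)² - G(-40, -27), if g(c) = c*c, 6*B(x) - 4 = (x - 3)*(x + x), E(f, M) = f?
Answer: -7202/3 ≈ -2400.7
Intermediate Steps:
B(x) = ⅔ + x*(-3 + x)/3 (B(x) = ⅔ + ((x - 3)*(x + x))/6 = ⅔ + ((-3 + x)*(2*x))/6 = ⅔ + (2*x*(-3 + x))/6 = ⅔ + x*(-3 + x)/3)
g(c) = c²
G(L, K) = 20/3 + 10*K²/3 (G(L, K) = (6 + 2²)*(K + (⅔ - K + K²/3)) = (6 + 4)*(⅔ + K²/3) = 10*(⅔ + K²/3) = 20/3 + 10*K²/3)
E(-6, -3)² - G(-40, -27) = (-6)² - (20/3 + (10/3)*(-27)²) = 36 - (20/3 + (10/3)*729) = 36 - (20/3 + 2430) = 36 - 1*7310/3 = 36 - 7310/3 = -7202/3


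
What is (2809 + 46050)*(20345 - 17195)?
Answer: 153905850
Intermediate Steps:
(2809 + 46050)*(20345 - 17195) = 48859*3150 = 153905850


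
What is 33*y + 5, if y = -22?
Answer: -721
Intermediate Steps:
33*y + 5 = 33*(-22) + 5 = -726 + 5 = -721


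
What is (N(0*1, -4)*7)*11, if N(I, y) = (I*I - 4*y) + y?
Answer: 924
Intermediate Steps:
N(I, y) = I² - 3*y (N(I, y) = (I² - 4*y) + y = I² - 3*y)
(N(0*1, -4)*7)*11 = (((0*1)² - 3*(-4))*7)*11 = ((0² + 12)*7)*11 = ((0 + 12)*7)*11 = (12*7)*11 = 84*11 = 924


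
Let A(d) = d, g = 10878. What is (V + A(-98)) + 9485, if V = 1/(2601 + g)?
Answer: 126527374/13479 ≈ 9387.0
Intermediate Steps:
V = 1/13479 (V = 1/(2601 + 10878) = 1/13479 ≈ 7.4190e-5)
(V + A(-98)) + 9485 = (1/13479 - 98) + 9485 = -1320941/13479 + 9485 = 126527374/13479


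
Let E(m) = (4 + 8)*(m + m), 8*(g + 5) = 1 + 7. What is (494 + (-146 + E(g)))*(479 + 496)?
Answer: 245700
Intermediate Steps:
g = -4 (g = -5 + (1 + 7)/8 = -5 + (⅛)*8 = -5 + 1 = -4)
E(m) = 24*m (E(m) = 12*(2*m) = 24*m)
(494 + (-146 + E(g)))*(479 + 496) = (494 + (-146 + 24*(-4)))*(479 + 496) = (494 + (-146 - 96))*975 = (494 - 242)*975 = 252*975 = 245700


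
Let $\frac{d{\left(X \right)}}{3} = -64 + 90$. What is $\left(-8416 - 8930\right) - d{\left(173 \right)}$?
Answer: $-17424$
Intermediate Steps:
$d{\left(X \right)} = 78$ ($d{\left(X \right)} = 3 \left(-64 + 90\right) = 3 \cdot 26 = 78$)
$\left(-8416 - 8930\right) - d{\left(173 \right)} = \left(-8416 - 8930\right) - 78 = -17346 - 78 = -17424$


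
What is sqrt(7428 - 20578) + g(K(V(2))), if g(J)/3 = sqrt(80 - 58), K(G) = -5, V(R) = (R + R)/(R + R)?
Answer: 3*sqrt(22) + 5*I*sqrt(526) ≈ 14.071 + 114.67*I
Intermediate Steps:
V(R) = 1 (V(R) = (2*R)/((2*R)) = (2*R)*(1/(2*R)) = 1)
g(J) = 3*sqrt(22) (g(J) = 3*sqrt(80 - 58) = 3*sqrt(22))
sqrt(7428 - 20578) + g(K(V(2))) = sqrt(7428 - 20578) + 3*sqrt(22) = sqrt(-13150) + 3*sqrt(22) = 5*I*sqrt(526) + 3*sqrt(22) = 3*sqrt(22) + 5*I*sqrt(526)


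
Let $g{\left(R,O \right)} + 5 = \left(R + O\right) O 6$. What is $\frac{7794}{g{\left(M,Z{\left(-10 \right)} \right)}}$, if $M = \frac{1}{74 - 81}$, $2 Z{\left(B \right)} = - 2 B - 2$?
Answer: $\frac{54558}{3313} \approx 16.468$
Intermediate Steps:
$Z{\left(B \right)} = -1 - B$ ($Z{\left(B \right)} = \frac{- 2 B - 2}{2} = \frac{-2 - 2 B}{2} = -1 - B$)
$M = - \frac{1}{7}$ ($M = \frac{1}{-7} = - \frac{1}{7} \approx -0.14286$)
$g{\left(R,O \right)} = -5 + 6 O \left(O + R\right)$ ($g{\left(R,O \right)} = -5 + \left(R + O\right) O 6 = -5 + \left(O + R\right) O 6 = -5 + O \left(O + R\right) 6 = -5 + 6 O \left(O + R\right)$)
$\frac{7794}{g{\left(M,Z{\left(-10 \right)} \right)}} = \frac{7794}{-5 + 6 \left(-1 - -10\right)^{2} + 6 \left(-1 - -10\right) \left(- \frac{1}{7}\right)} = \frac{7794}{-5 + 6 \left(-1 + 10\right)^{2} + 6 \left(-1 + 10\right) \left(- \frac{1}{7}\right)} = \frac{7794}{-5 + 6 \cdot 9^{2} + 6 \cdot 9 \left(- \frac{1}{7}\right)} = \frac{7794}{-5 + 6 \cdot 81 - \frac{54}{7}} = \frac{7794}{-5 + 486 - \frac{54}{7}} = \frac{7794}{\frac{3313}{7}} = 7794 \cdot \frac{7}{3313} = \frac{54558}{3313}$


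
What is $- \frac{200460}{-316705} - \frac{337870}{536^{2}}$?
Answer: $- \frac{4941376219}{9098807968} \approx -0.54308$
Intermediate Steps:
$- \frac{200460}{-316705} - \frac{337870}{536^{2}} = \left(-200460\right) \left(- \frac{1}{316705}\right) - \frac{337870}{287296} = \frac{40092}{63341} - \frac{168935}{143648} = - \frac{4941376219}{9098807968}$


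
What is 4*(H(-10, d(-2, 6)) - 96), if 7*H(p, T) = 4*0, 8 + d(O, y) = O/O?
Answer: -384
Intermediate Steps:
d(O, y) = -7 (d(O, y) = -8 + O/O = -8 + 1 = -7)
H(p, T) = 0 (H(p, T) = (4*0)/7 = (⅐)*0 = 0)
4*(H(-10, d(-2, 6)) - 96) = 4*(0 - 96) = 4*(-96) = -384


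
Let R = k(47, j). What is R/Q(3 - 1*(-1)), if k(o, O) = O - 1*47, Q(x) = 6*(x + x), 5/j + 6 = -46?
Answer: -2449/2496 ≈ -0.98117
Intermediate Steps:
j = -5/52 (j = 5/(-6 - 46) = 5/(-52) = 5*(-1/52) = -5/52 ≈ -0.096154)
Q(x) = 12*x (Q(x) = 6*(2*x) = 12*x)
k(o, O) = -47 + O (k(o, O) = O - 47 = -47 + O)
R = -2449/52 (R = -47 - 5/52 = -2449/52 ≈ -47.096)
R/Q(3 - 1*(-1)) = -2449*1/(12*(3 - 1*(-1)))/52 = -2449*1/(12*(3 + 1))/52 = -2449/(52*(12*4)) = -2449/52/48 = -2449/52*1/48 = -2449/2496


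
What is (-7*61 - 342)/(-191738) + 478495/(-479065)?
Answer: -18275454665/18370992994 ≈ -0.99480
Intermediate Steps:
(-7*61 - 342)/(-191738) + 478495/(-479065) = (-427 - 342)*(-1/191738) + 478495*(-1/479065) = -769*(-1/191738) - 95699/95813 = 769/191738 - 95699/95813 = -18275454665/18370992994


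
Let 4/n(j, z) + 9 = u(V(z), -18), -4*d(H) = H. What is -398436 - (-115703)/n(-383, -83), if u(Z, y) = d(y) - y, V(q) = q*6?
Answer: -63507/8 ≈ -7938.4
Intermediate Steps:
V(q) = 6*q
d(H) = -H/4
u(Z, y) = -5*y/4 (u(Z, y) = -y/4 - y = -5*y/4)
n(j, z) = 8/27 (n(j, z) = 4/(-9 - 5/4*(-18)) = 4/(-9 + 45/2) = 4/(27/2) = 4*(2/27) = 8/27)
-398436 - (-115703)/n(-383, -83) = -398436 - (-115703)/8/27 = -398436 - (-115703)*27/8 = -398436 - 1*(-3123981/8) = -398436 + 3123981/8 = -63507/8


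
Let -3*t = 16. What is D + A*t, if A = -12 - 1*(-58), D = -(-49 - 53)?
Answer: -430/3 ≈ -143.33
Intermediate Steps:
D = 102 (D = -1*(-102) = 102)
t = -16/3 (t = -⅓*16 = -16/3 ≈ -5.3333)
A = 46 (A = -12 + 58 = 46)
D + A*t = 102 + 46*(-16/3) = 102 - 736/3 = -430/3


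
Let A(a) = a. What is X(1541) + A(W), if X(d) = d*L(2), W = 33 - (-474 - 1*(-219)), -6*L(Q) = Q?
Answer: -677/3 ≈ -225.67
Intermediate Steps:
L(Q) = -Q/6
W = 288 (W = 33 - (-474 + 219) = 33 - 1*(-255) = 33 + 255 = 288)
X(d) = -d/3 (X(d) = d*(-⅙*2) = d*(-⅓) = -d/3)
X(1541) + A(W) = -⅓*1541 + 288 = -1541/3 + 288 = -677/3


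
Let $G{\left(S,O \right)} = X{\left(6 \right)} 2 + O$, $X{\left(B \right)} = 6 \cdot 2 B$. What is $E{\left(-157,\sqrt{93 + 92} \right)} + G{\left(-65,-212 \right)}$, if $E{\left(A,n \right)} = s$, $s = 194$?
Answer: $126$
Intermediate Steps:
$X{\left(B \right)} = 12 B$
$E{\left(A,n \right)} = 194$
$G{\left(S,O \right)} = 144 + O$ ($G{\left(S,O \right)} = 12 \cdot 6 \cdot 2 + O = 72 \cdot 2 + O = 144 + O$)
$E{\left(-157,\sqrt{93 + 92} \right)} + G{\left(-65,-212 \right)} = 194 + \left(144 - 212\right) = 194 - 68 = 126$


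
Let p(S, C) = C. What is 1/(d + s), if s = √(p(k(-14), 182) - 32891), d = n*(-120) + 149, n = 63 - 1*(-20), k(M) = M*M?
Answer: -9811/96288430 - I*√32709/96288430 ≈ -0.00010189 - 1.8783e-6*I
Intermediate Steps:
k(M) = M²
n = 83 (n = 63 + 20 = 83)
d = -9811 (d = 83*(-120) + 149 = -9960 + 149 = -9811)
s = I*√32709 (s = √(182 - 32891) = √(-32709) = I*√32709 ≈ 180.86*I)
1/(d + s) = 1/(-9811 + I*√32709)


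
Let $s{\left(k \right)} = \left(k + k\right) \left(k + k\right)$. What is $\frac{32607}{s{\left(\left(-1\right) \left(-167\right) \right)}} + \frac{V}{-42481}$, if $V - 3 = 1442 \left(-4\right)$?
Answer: $\frac{2028298307}{4739010436} \approx 0.428$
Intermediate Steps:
$s{\left(k \right)} = 4 k^{2}$ ($s{\left(k \right)} = 2 k 2 k = 4 k^{2}$)
$V = -5765$ ($V = 3 + 1442 \left(-4\right) = 3 - 5768 = -5765$)
$\frac{32607}{s{\left(\left(-1\right) \left(-167\right) \right)}} + \frac{V}{-42481} = \frac{32607}{4 \left(\left(-1\right) \left(-167\right)\right)^{2}} - \frac{5765}{-42481} = \frac{32607}{4 \cdot 167^{2}} - - \frac{5765}{42481} = \frac{32607}{4 \cdot 27889} + \frac{5765}{42481} = \frac{32607}{111556} + \frac{5765}{42481} = \frac{2028298307}{4739010436}$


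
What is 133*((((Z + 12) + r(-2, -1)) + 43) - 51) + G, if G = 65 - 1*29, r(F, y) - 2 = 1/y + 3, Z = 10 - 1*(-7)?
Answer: 3361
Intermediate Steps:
Z = 17 (Z = 10 + 7 = 17)
r(F, y) = 5 + 1/y (r(F, y) = 2 + (1/y + 3) = 2 + (3 + 1/y) = 5 + 1/y)
G = 36 (G = 65 - 29 = 36)
133*((((Z + 12) + r(-2, -1)) + 43) - 51) + G = 133*((((17 + 12) + (5 + 1/(-1))) + 43) - 51) + 36 = 133*(((29 + (5 - 1)) + 43) - 51) + 36 = 133*(((29 + 4) + 43) - 51) + 36 = 133*((33 + 43) - 51) + 36 = 133*(76 - 51) + 36 = 133*25 + 36 = 3325 + 36 = 3361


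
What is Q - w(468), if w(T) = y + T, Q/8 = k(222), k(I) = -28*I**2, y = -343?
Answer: -11039741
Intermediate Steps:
Q = -11039616 (Q = 8*(-28*222**2) = 8*(-28*49284) = 8*(-1379952) = -11039616)
w(T) = -343 + T
Q - w(468) = -11039616 - (-343 + 468) = -11039616 - 1*125 = -11039616 - 125 = -11039741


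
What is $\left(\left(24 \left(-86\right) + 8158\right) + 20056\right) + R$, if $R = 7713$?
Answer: $33863$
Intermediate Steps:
$\left(\left(24 \left(-86\right) + 8158\right) + 20056\right) + R = \left(\left(24 \left(-86\right) + 8158\right) + 20056\right) + 7713 = \left(\left(-2064 + 8158\right) + 20056\right) + 7713 = \left(6094 + 20056\right) + 7713 = 26150 + 7713 = 33863$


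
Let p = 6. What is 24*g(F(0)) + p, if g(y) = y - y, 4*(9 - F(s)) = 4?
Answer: 6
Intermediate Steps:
F(s) = 8 (F(s) = 9 - 1/4*4 = 9 - 1 = 8)
g(y) = 0
24*g(F(0)) + p = 24*0 + 6 = 0 + 6 = 6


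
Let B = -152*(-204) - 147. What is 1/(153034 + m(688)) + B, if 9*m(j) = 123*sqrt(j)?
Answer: 3252340336220271/105386744938 - 123*sqrt(43)/52693372469 ≈ 30861.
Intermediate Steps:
m(j) = 41*sqrt(j)/3 (m(j) = (123*sqrt(j))/9 = 41*sqrt(j)/3)
B = 30861 (B = 31008 - 147 = 30861)
1/(153034 + m(688)) + B = 1/(153034 + 41*sqrt(688)/3) + 30861 = 1/(153034 + 41*(4*sqrt(43))/3) + 30861 = 1/(153034 + 164*sqrt(43)/3) + 30861 = 30861 + 1/(153034 + 164*sqrt(43)/3)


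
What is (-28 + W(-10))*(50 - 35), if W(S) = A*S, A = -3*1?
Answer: 30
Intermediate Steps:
A = -3
W(S) = -3*S
(-28 + W(-10))*(50 - 35) = (-28 - 3*(-10))*(50 - 35) = (-28 + 30)*15 = 2*15 = 30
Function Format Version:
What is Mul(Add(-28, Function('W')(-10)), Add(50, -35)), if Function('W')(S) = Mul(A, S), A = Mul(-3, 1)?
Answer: 30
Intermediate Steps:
A = -3
Function('W')(S) = Mul(-3, S)
Mul(Add(-28, Function('W')(-10)), Add(50, -35)) = Mul(Add(-28, Mul(-3, -10)), Add(50, -35)) = Mul(Add(-28, 30), 15) = Mul(2, 15) = 30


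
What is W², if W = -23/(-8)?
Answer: 529/64 ≈ 8.2656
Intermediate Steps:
W = 23/8 (W = -23*(-⅛) = 23/8 ≈ 2.8750)
W² = (23/8)² = 529/64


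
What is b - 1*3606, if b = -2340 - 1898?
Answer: -7844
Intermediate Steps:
b = -4238
b - 1*3606 = -4238 - 1*3606 = -4238 - 3606 = -7844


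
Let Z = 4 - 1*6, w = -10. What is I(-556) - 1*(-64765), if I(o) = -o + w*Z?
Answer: 65341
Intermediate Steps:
Z = -2 (Z = 4 - 6 = -2)
I(o) = 20 - o (I(o) = -o - 10*(-2) = -o + 20 = 20 - o)
I(-556) - 1*(-64765) = (20 - 1*(-556)) - 1*(-64765) = (20 + 556) + 64765 = 576 + 64765 = 65341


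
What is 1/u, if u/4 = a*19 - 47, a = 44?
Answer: 1/3156 ≈ 0.00031686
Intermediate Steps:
u = 3156 (u = 4*(44*19 - 47) = 4*(836 - 47) = 4*789 = 3156)
1/u = 1/3156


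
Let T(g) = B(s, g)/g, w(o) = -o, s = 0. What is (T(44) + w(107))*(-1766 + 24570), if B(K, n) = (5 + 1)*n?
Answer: -2303204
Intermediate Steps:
B(K, n) = 6*n
T(g) = 6 (T(g) = (6*g)/g = 6)
(T(44) + w(107))*(-1766 + 24570) = (6 - 1*107)*(-1766 + 24570) = (6 - 107)*22804 = -101*22804 = -2303204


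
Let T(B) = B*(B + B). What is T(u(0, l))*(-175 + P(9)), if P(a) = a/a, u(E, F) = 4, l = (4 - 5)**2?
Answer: -5568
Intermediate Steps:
l = 1 (l = (-1)**2 = 1)
P(a) = 1
T(B) = 2*B**2 (T(B) = B*(2*B) = 2*B**2)
T(u(0, l))*(-175 + P(9)) = (2*4**2)*(-175 + 1) = (2*16)*(-174) = 32*(-174) = -5568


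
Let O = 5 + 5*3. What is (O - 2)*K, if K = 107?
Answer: 1926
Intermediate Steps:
O = 20 (O = 5 + 15 = 20)
(O - 2)*K = (20 - 2)*107 = 18*107 = 1926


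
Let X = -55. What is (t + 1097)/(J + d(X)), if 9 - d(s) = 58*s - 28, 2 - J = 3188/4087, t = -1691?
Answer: -2427678/13193735 ≈ -0.18400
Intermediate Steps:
J = 4986/4087 (J = 2 - 3188/4087 = 4986/4087 ≈ 1.2200)
d(s) = 37 - 58*s (d(s) = 9 - (58*s - 28) = 9 - (-28 + 58*s) = 9 + (28 - 58*s) = 37 - 58*s)
(t + 1097)/(J + d(X)) = (-1691 + 1097)/(4986/4087 + (37 - 58*(-55))) = -594/(4986/4087 + (37 + 3190)) = -594/(4986/4087 + 3227) = -594/13193735/4087 = -594*4087/13193735 = -2427678/13193735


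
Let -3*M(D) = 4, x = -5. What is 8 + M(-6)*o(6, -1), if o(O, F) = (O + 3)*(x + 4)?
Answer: 20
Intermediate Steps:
M(D) = -4/3 (M(D) = -⅓*4 = -4/3)
o(O, F) = -3 - O (o(O, F) = (O + 3)*(-5 + 4) = (3 + O)*(-1) = -3 - O)
8 + M(-6)*o(6, -1) = 8 - 4*(-3 - 1*6)/3 = 8 - 4*(-3 - 6)/3 = 8 - 4/3*(-9) = 8 + 12 = 20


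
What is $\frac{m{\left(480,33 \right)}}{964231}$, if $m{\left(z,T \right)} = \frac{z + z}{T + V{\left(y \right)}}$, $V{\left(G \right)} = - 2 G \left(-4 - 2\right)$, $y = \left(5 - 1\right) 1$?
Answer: $\frac{320}{26034237} \approx 1.2292 \cdot 10^{-5}$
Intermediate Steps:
$y = 4$ ($y = 4 \cdot 1 = 4$)
$V{\left(G \right)} = 12 G$ ($V{\left(G \right)} = - 2 G \left(-6\right) = 12 G$)
$m{\left(z,T \right)} = \frac{2 z}{48 + T}$ ($m{\left(z,T \right)} = \frac{z + z}{T + 12 \cdot 4} = \frac{2 z}{T + 48} = \frac{2 z}{48 + T}$)
$\frac{m{\left(480,33 \right)}}{964231} = \frac{2 \cdot 480 \frac{1}{48 + 33}}{964231} = 2 \cdot 480 \cdot \frac{1}{81} \cdot \frac{1}{964231} = \frac{320}{27} \cdot \frac{1}{964231} = \frac{320}{26034237}$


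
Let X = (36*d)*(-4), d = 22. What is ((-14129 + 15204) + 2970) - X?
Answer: 7213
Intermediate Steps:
X = -3168 (X = (36*22)*(-4) = 792*(-4) = -3168)
((-14129 + 15204) + 2970) - X = ((-14129 + 15204) + 2970) - 1*(-3168) = (1075 + 2970) + 3168 = 4045 + 3168 = 7213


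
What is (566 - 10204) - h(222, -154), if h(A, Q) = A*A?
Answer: -58922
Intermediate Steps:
h(A, Q) = A**2
(566 - 10204) - h(222, -154) = (566 - 10204) - 1*222**2 = -9638 - 1*49284 = -9638 - 49284 = -58922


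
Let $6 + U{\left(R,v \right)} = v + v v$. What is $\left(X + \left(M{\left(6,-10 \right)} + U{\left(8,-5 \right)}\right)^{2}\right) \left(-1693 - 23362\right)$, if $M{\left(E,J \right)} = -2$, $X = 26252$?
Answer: $-661351780$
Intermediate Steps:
$U{\left(R,v \right)} = -6 + v + v^{2}$ ($U{\left(R,v \right)} = -6 + \left(v + v v\right) = -6 + \left(v + v^{2}\right) = -6 + v + v^{2}$)
$\left(X + \left(M{\left(6,-10 \right)} + U{\left(8,-5 \right)}\right)^{2}\right) \left(-1693 - 23362\right) = \left(26252 + \left(-2 - \left(11 - 25\right)\right)^{2}\right) \left(-1693 - 23362\right) = \left(26252 + \left(-2 - -14\right)^{2}\right) \left(-25055\right) = \left(26252 + \left(-2 + 14\right)^{2}\right) \left(-25055\right) = \left(26252 + 12^{2}\right) \left(-25055\right) = \left(26252 + 144\right) \left(-25055\right) = 26396 \left(-25055\right) = -661351780$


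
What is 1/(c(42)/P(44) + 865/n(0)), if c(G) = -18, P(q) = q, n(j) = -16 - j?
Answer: -176/9587 ≈ -0.018358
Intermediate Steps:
1/(c(42)/P(44) + 865/n(0)) = 1/(-18/44 + 865/(-16 - 1*0)) = 1/(-18*1/44 + 865/(-16 + 0)) = 1/(-9/22 + 865/(-16)) = 1/(-9/22 + 865*(-1/16)) = 1/(-9/22 - 865/16) = 1/(-9587/176) = -176/9587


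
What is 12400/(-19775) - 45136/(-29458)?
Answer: 811208/896203 ≈ 0.90516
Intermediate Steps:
12400/(-19775) - 45136/(-29458) = 12400*(-1/19775) - 45136*(-1/29458) = -496/791 + 1736/1133 = 811208/896203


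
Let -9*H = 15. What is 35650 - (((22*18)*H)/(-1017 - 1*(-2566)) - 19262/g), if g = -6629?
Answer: 366040181952/10268321 ≈ 35648.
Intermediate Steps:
H = -5/3 (H = -⅑*15 = -5/3 ≈ -1.6667)
35650 - (((22*18)*H)/(-1017 - 1*(-2566)) - 19262/g) = 35650 - (((22*18)*(-5/3))/(-1017 - 1*(-2566)) - 19262/(-6629)) = 35650 - ((396*(-5/3))/(-1017 + 2566) - 19262*(-1/6629)) = 35650 - (-660/1549 + 19262/6629) = 35650 - 1*25461698/10268321 = 35650 - 25461698/10268321 = 366040181952/10268321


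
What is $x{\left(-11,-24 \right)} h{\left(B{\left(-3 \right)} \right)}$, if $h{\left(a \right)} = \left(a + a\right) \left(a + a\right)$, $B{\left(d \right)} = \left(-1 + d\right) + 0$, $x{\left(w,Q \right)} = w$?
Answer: $-704$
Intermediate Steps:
$B{\left(d \right)} = -1 + d$
$h{\left(a \right)} = 4 a^{2}$ ($h{\left(a \right)} = 2 a 2 a = 4 a^{2}$)
$x{\left(-11,-24 \right)} h{\left(B{\left(-3 \right)} \right)} = - 11 \cdot 4 \left(-1 - 3\right)^{2} = - 11 \cdot 4 \left(-4\right)^{2} = - 11 \cdot 4 \cdot 16 = \left(-11\right) 64 = -704$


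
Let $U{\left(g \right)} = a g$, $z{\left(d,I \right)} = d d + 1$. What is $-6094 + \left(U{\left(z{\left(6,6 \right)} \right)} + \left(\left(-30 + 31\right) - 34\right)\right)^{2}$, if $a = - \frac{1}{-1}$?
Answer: $-6078$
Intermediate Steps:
$a = 1$ ($a = \left(-1\right) \left(-1\right) = 1$)
$z{\left(d,I \right)} = 1 + d^{2}$ ($z{\left(d,I \right)} = d^{2} + 1 = 1 + d^{2}$)
$U{\left(g \right)} = g$ ($U{\left(g \right)} = 1 g = g$)
$-6094 + \left(U{\left(z{\left(6,6 \right)} \right)} + \left(\left(-30 + 31\right) - 34\right)\right)^{2} = -6094 + \left(\left(1 + 6^{2}\right) + \left(\left(-30 + 31\right) - 34\right)\right)^{2} = -6094 + \left(\left(1 + 36\right) + \left(1 - 34\right)\right)^{2} = -6094 + \left(37 - 33\right)^{2} = -6094 + 4^{2} = -6094 + 16 = -6078$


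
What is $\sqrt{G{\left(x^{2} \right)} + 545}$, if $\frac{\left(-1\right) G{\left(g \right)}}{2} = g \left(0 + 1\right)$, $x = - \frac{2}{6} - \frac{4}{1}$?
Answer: $\frac{\sqrt{4567}}{3} \approx 22.527$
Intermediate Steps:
$x = - \frac{13}{3}$ ($x = \left(-2\right) \frac{1}{6} - 4 = - \frac{1}{3} - 4 = - \frac{13}{3} \approx -4.3333$)
$G{\left(g \right)} = - 2 g$ ($G{\left(g \right)} = - 2 g \left(0 + 1\right) = - 2 g 1 = - 2 g$)
$\sqrt{G{\left(x^{2} \right)} + 545} = \sqrt{- 2 \left(- \frac{13}{3}\right)^{2} + 545} = \sqrt{\left(-2\right) \frac{169}{9} + 545} = \sqrt{- \frac{338}{9} + 545} = \sqrt{\frac{4567}{9}} = \frac{\sqrt{4567}}{3}$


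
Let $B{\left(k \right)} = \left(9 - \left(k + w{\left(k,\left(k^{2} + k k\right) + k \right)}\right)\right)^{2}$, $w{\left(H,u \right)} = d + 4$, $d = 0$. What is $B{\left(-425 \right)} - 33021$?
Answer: $151879$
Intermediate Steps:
$w{\left(H,u \right)} = 4$ ($w{\left(H,u \right)} = 0 + 4 = 4$)
$B{\left(k \right)} = \left(5 - k\right)^{2}$ ($B{\left(k \right)} = \left(9 - \left(k + 4\right)\right)^{2} = \left(9 - \left(4 + k\right)\right)^{2} = \left(5 - k\right)^{2}$)
$B{\left(-425 \right)} - 33021 = \left(-5 - 425\right)^{2} - 33021 = \left(-430\right)^{2} - 33021 = 184900 - 33021 = 151879$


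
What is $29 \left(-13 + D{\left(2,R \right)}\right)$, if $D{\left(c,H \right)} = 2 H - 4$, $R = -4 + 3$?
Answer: $-551$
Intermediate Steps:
$R = -1$
$D{\left(c,H \right)} = -4 + 2 H$
$29 \left(-13 + D{\left(2,R \right)}\right) = 29 \left(-13 + \left(-4 + 2 \left(-1\right)\right)\right) = 29 \left(-13 - 6\right) = 29 \left(-19\right) = -551$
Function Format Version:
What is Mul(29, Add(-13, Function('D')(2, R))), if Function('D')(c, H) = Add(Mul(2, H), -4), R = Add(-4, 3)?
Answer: -551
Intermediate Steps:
R = -1
Function('D')(c, H) = Add(-4, Mul(2, H))
Mul(29, Add(-13, Function('D')(2, R))) = Mul(29, Add(-13, Add(-4, Mul(2, -1)))) = Mul(29, Add(-13, Add(-4, -2))) = Mul(29, Add(-13, -6)) = Mul(29, -19) = -551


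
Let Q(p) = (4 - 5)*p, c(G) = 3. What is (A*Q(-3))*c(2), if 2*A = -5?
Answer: -45/2 ≈ -22.500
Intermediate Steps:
A = -5/2 (A = (½)*(-5) = -5/2 ≈ -2.5000)
Q(p) = -p
(A*Q(-3))*c(2) = -(-5)*(-3)/2*3 = -5/2*3*3 = -15/2*3 = -45/2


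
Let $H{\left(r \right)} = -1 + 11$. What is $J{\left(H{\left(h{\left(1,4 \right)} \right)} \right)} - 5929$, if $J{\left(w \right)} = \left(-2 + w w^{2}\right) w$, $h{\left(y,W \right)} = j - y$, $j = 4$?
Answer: $4051$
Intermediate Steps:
$h{\left(y,W \right)} = 4 - y$
$H{\left(r \right)} = 10$
$J{\left(w \right)} = w \left(-2 + w^{3}\right)$ ($J{\left(w \right)} = \left(-2 + w^{3}\right) w = w \left(-2 + w^{3}\right)$)
$J{\left(H{\left(h{\left(1,4 \right)} \right)} \right)} - 5929 = 10 \left(-2 + 10^{3}\right) - 5929 = 10 \left(-2 + 1000\right) - 5929 = 10 \cdot 998 - 5929 = 9980 - 5929 = 4051$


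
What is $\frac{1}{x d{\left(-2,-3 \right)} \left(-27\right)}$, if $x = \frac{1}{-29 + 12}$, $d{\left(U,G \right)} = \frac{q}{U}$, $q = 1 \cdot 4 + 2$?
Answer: $- \frac{17}{81} \approx -0.20988$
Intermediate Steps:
$q = 6$ ($q = 4 + 2 = 6$)
$d{\left(U,G \right)} = \frac{6}{U}$
$x = - \frac{1}{17}$ ($x = \frac{1}{-17} = - \frac{1}{17} \approx -0.058824$)
$\frac{1}{x d{\left(-2,-3 \right)} \left(-27\right)} = \frac{1}{- \frac{6 \frac{1}{-2}}{17} \left(-27\right)} = \frac{1}{- \frac{6 \left(- \frac{1}{2}\right)}{17} \left(-27\right)} = \frac{1}{\left(- \frac{1}{17}\right) \left(-3\right) \left(-27\right)} = \frac{1}{\frac{3}{17} \left(-27\right)} = \frac{1}{- \frac{81}{17}} = - \frac{17}{81}$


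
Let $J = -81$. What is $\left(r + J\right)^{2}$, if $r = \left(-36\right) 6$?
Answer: $88209$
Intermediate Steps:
$r = -216$
$\left(r + J\right)^{2} = \left(-216 - 81\right)^{2} = \left(-297\right)^{2} = 88209$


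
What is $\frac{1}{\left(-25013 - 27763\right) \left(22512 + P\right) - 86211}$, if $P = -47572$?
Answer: $\frac{1}{1322480349} \approx 7.5616 \cdot 10^{-10}$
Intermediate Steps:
$\frac{1}{\left(-25013 - 27763\right) \left(22512 + P\right) - 86211} = \frac{1}{\left(-25013 - 27763\right) \left(22512 - 47572\right) - 86211} = \frac{1}{\left(-52776\right) \left(-25060\right) - 86211} = \frac{1}{1322566560 - 86211} = \frac{1}{1322480349}$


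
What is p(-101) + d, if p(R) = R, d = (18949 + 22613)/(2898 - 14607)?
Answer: -136019/1301 ≈ -104.55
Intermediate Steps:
d = -4618/1301 (d = 41562/(-11709) = 41562*(-1/11709) = -4618/1301 ≈ -3.5496)
p(-101) + d = -101 - 4618/1301 = -136019/1301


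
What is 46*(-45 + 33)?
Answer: -552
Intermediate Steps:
46*(-45 + 33) = 46*(-12) = -552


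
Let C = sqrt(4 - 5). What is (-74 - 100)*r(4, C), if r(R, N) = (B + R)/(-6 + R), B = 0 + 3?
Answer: 609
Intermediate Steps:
B = 3
C = I (C = sqrt(-1) = I ≈ 1.0*I)
r(R, N) = (3 + R)/(-6 + R)
(-74 - 100)*r(4, C) = (-74 - 100)*((3 + 4)/(-6 + 4)) = -174*7/(-2) = -(-87)*7 = -174*(-7/2) = 609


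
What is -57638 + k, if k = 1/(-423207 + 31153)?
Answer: -22597208453/392054 ≈ -57638.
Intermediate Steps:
k = -1/392054 (k = 1/(-392054) = -1/392054 ≈ -2.5507e-6)
-57638 + k = -57638 - 1/392054 = -22597208453/392054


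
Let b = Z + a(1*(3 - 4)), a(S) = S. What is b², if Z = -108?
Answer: 11881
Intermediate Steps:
b = -109 (b = -108 + 1*(3 - 4) = -108 + 1*(-1) = -108 - 1 = -109)
b² = (-109)² = 11881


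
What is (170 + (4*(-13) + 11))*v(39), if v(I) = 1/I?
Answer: 43/13 ≈ 3.3077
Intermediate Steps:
(170 + (4*(-13) + 11))*v(39) = (170 + (4*(-13) + 11))/39 = (170 + (-52 + 11))*(1/39) = (170 - 41)*(1/39) = 129*(1/39) = 43/13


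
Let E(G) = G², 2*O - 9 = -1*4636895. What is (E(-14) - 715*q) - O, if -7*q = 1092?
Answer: 2430179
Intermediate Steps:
q = -156 (q = -⅐*1092 = -156)
O = -2318443 (O = 9/2 + (-1*4636895)/2 = 9/2 + (½)*(-4636895) = 9/2 - 4636895/2 = -2318443)
(E(-14) - 715*q) - O = ((-14)² - 715*(-156)) - 1*(-2318443) = (196 + 111540) + 2318443 = 111736 + 2318443 = 2430179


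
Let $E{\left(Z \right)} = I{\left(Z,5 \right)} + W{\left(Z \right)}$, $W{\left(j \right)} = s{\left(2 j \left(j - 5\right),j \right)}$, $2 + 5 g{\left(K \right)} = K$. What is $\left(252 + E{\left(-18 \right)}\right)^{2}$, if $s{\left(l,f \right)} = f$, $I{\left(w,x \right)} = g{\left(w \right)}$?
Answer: $52900$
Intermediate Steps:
$g{\left(K \right)} = - \frac{2}{5} + \frac{K}{5}$
$I{\left(w,x \right)} = - \frac{2}{5} + \frac{w}{5}$
$W{\left(j \right)} = j$
$E{\left(Z \right)} = - \frac{2}{5} + \frac{6 Z}{5}$ ($E{\left(Z \right)} = \left(- \frac{2}{5} + \frac{Z}{5}\right) + Z = - \frac{2}{5} + \frac{6 Z}{5}$)
$\left(252 + E{\left(-18 \right)}\right)^{2} = \left(252 + \left(- \frac{2}{5} + \frac{6}{5} \left(-18\right)\right)\right)^{2} = \left(252 - 22\right)^{2} = 230^{2} = 52900$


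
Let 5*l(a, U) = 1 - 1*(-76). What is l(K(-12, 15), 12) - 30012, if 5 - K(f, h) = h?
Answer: -149983/5 ≈ -29997.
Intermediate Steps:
K(f, h) = 5 - h
l(a, U) = 77/5 (l(a, U) = (1 - 1*(-76))/5 = (1 + 76)/5 = (⅕)*77 = 77/5)
l(K(-12, 15), 12) - 30012 = 77/5 - 30012 = -149983/5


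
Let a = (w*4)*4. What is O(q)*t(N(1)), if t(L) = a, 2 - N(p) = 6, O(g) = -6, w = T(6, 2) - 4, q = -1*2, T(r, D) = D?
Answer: 192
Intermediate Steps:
q = -2
w = -2 (w = 2 - 4 = -2)
N(p) = -4 (N(p) = 2 - 1*6 = 2 - 6 = -4)
a = -32 (a = -2*4*4 = -8*4 = -32)
t(L) = -32
O(q)*t(N(1)) = -6*(-32) = 192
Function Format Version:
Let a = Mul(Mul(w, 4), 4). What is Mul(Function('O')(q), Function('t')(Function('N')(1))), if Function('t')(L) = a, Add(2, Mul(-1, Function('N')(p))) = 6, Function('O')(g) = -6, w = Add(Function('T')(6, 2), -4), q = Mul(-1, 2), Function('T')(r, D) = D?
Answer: 192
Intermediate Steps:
q = -2
w = -2 (w = Add(2, -4) = -2)
Function('N')(p) = -4 (Function('N')(p) = Add(2, Mul(-1, 6)) = Add(2, -6) = -4)
a = -32 (a = Mul(Mul(-2, 4), 4) = Mul(-8, 4) = -32)
Function('t')(L) = -32
Mul(Function('O')(q), Function('t')(Function('N')(1))) = Mul(-6, -32) = 192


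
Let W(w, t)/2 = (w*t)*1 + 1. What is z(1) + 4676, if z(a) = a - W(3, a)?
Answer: 4669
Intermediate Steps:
W(w, t) = 2 + 2*t*w (W(w, t) = 2*((w*t)*1 + 1) = 2*((t*w)*1 + 1) = 2*(t*w + 1) = 2*(1 + t*w) = 2 + 2*t*w)
z(a) = -2 - 5*a (z(a) = a - (2 + 2*a*3) = a - (2 + 6*a) = a + (-2 - 6*a) = -2 - 5*a)
z(1) + 4676 = (-2 - 5*1) + 4676 = (-2 - 5) + 4676 = -7 + 4676 = 4669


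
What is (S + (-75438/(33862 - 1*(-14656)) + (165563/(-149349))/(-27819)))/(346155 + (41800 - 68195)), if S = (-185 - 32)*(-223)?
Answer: 4877164127197748867/32228557179218825040 ≈ 0.15133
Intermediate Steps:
S = 48391 (S = -217*(-223) = 48391)
(S + (-75438/(33862 - 1*(-14656)) + (165563/(-149349))/(-27819)))/(346155 + (41800 - 68195)) = (48391 + (-75438/(33862 - 1*(-14656)) + (165563/(-149349))/(-27819)))/(346155 + (41800 - 68195)) = (48391 + (-75438/(33862 + 14656) + (165563*(-1/149349))*(-1/27819)))/(346155 - 26395) = (48391 + (-75438/48518 - 165563/149349*(-1/27819)))/319760 = (48391 + (-75438*1/48518 + 165563/4154739831))*(1/319760) = (48391 + (-37719/24259 + 165563/4154739831))*(1/319760) = (48391 - 156708615292672/100789833560229)*(1/319760) = (4877164127197748867/100789833560229)*(1/319760) = 4877164127197748867/32228557179218825040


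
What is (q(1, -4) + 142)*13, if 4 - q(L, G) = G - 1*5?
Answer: 2015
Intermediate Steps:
q(L, G) = 9 - G (q(L, G) = 4 - (G - 1*5) = 4 - (G - 5) = 4 - (-5 + G) = 4 + (5 - G) = 9 - G)
(q(1, -4) + 142)*13 = ((9 - 1*(-4)) + 142)*13 = ((9 + 4) + 142)*13 = (13 + 142)*13 = 155*13 = 2015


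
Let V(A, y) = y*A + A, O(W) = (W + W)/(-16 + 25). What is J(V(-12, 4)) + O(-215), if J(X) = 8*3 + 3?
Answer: -187/9 ≈ -20.778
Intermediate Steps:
O(W) = 2*W/9 (O(W) = (2*W)/9 = (2*W)*(⅑) = 2*W/9)
V(A, y) = A + A*y (V(A, y) = A*y + A = A + A*y)
J(X) = 27 (J(X) = 24 + 3 = 27)
J(V(-12, 4)) + O(-215) = 27 + (2/9)*(-215) = 27 - 430/9 = -187/9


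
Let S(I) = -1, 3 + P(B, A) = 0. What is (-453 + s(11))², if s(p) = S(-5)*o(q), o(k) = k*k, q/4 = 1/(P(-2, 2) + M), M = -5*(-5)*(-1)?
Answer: 492751204/2401 ≈ 2.0523e+5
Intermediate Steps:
M = -25 (M = 25*(-1) = -25)
P(B, A) = -3 (P(B, A) = -3 + 0 = -3)
q = -⅐ (q = 4/(-3 - 25) = 4/(-28) = 4*(-1/28) = -⅐ ≈ -0.14286)
o(k) = k²
s(p) = -1/49 (s(p) = -(-⅐)² = -1*1/49 = -1/49)
(-453 + s(11))² = (-453 - 1/49)² = (-22198/49)² = 492751204/2401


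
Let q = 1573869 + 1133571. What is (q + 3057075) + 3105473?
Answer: 8869988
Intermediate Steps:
q = 2707440
(q + 3057075) + 3105473 = (2707440 + 3057075) + 3105473 = 5764515 + 3105473 = 8869988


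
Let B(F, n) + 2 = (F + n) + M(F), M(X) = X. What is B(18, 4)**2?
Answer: 1444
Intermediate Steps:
B(F, n) = -2 + n + 2*F (B(F, n) = -2 + ((F + n) + F) = -2 + (n + 2*F) = -2 + n + 2*F)
B(18, 4)**2 = (-2 + 4 + 2*18)**2 = (-2 + 4 + 36)**2 = 38**2 = 1444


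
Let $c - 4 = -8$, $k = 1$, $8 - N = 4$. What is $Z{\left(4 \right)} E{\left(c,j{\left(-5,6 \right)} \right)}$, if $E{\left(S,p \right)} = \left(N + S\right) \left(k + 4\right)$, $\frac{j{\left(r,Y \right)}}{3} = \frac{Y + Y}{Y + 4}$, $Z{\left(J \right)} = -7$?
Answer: $0$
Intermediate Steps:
$N = 4$ ($N = 8 - 4 = 4$)
$j{\left(r,Y \right)} = \frac{6 Y}{4 + Y}$ ($j{\left(r,Y \right)} = 3 \frac{Y + Y}{Y + 4} = 3 \frac{2 Y}{4 + Y} = \frac{6 Y}{4 + Y}$)
$c = -4$ ($c = 4 - 8 = -4$)
$E{\left(S,p \right)} = 20 + 5 S$ ($E{\left(S,p \right)} = \left(4 + S\right) \left(1 + 4\right) = \left(4 + S\right) 5 = 20 + 5 S$)
$Z{\left(4 \right)} E{\left(c,j{\left(-5,6 \right)} \right)} = - 7 \left(20 + 5 \left(-4\right)\right) = - 7 \left(20 - 20\right) = \left(-7\right) 0 = 0$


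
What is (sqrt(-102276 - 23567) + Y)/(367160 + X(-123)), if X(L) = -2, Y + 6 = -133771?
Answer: -133777/367158 + I*sqrt(125843)/367158 ≈ -0.36436 + 0.00096619*I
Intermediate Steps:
Y = -133777 (Y = -6 - 133771 = -133777)
(sqrt(-102276 - 23567) + Y)/(367160 + X(-123)) = (sqrt(-102276 - 23567) - 133777)/(367160 - 2) = (sqrt(-125843) - 133777)/367158 = (I*sqrt(125843) - 133777)*(1/367158) = (-133777 + I*sqrt(125843))*(1/367158) = -133777/367158 + I*sqrt(125843)/367158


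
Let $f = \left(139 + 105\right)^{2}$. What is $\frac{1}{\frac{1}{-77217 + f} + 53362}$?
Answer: $\frac{17681}{943493521} \approx 1.874 \cdot 10^{-5}$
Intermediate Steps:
$f = 59536$ ($f = 244^{2} = 59536$)
$\frac{1}{\frac{1}{-77217 + f} + 53362} = \frac{1}{\frac{1}{-77217 + 59536} + 53362} = \frac{1}{\frac{1}{-17681} + 53362} = \frac{1}{- \frac{1}{17681} + 53362} = \frac{1}{\frac{943493521}{17681}} = \frac{17681}{943493521}$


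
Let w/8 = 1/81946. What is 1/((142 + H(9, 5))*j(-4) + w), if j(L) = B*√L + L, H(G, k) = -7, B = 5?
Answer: -226636167442/887280711693889 - 1133181042075*I/1774561423387778 ≈ -0.00025543 - 0.00063857*I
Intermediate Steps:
j(L) = L + 5*√L (j(L) = 5*√L + L = L + 5*√L)
w = 4/40973 (w = 8/81946 = 8*(1/81946) = 4/40973 ≈ 9.7625e-5)
1/((142 + H(9, 5))*j(-4) + w) = 1/((142 - 7)*(-4 + 5*√(-4)) + 4/40973) = 1/(135*(-4 + 5*(2*I)) + 4/40973) = 1/(135*(-4 + 10*I) + 4/40973) = 1/((-540 + 1350*I) + 4/40973) = 1/(-22125416/40973 + 1350*I) = 1678786729*(-22125416/40973 - 1350*I)/3549122846775556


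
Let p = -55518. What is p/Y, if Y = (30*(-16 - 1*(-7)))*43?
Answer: 9253/1935 ≈ 4.7819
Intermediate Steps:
Y = -11610 (Y = (30*(-16 + 7))*43 = (30*(-9))*43 = -270*43 = -11610)
p/Y = -55518/(-11610) = -55518*(-1/11610) = 9253/1935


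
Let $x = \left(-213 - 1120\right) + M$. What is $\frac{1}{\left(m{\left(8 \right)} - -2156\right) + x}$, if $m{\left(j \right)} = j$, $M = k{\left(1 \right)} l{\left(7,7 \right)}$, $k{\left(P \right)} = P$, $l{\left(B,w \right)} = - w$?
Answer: $\frac{1}{824} \approx 0.0012136$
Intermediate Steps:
$M = -7$ ($M = 1 \left(\left(-1\right) 7\right) = 1 \left(-7\right) = -7$)
$x = -1340$ ($x = \left(-213 - 1120\right) - 7 = -1333 - 7 = -1340$)
$\frac{1}{\left(m{\left(8 \right)} - -2156\right) + x} = \frac{1}{\left(8 - -2156\right) - 1340} = \frac{1}{\left(8 + 2156\right) - 1340} = \frac{1}{2164 - 1340} = \frac{1}{824}$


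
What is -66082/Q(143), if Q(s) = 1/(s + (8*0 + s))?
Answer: -18899452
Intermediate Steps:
Q(s) = 1/(2*s) (Q(s) = 1/(s + (0 + s)) = 1/(s + s) = 1/(2*s))
-66082/Q(143) = -66082/((1/2)/143) = -66082/((1/2)*(1/143)) = -66082/1/286 = -66082*286 = -18899452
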